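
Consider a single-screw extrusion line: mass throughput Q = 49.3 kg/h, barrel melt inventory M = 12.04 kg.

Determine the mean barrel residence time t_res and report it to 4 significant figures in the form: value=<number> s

Throughput in SI: Q_s = 49.3 kg/h ÷ 3600 s/h = 0.0136944 kg/s
t_res = M / Q_s = 12.04 / 0.0136944 = 879.189 s

value=879.2 s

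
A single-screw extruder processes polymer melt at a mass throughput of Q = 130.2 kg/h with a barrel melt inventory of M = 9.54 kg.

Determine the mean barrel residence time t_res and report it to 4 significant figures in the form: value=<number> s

Q_s = Q / 3600 = 130.2 / 3600 = 0.0361667 kg/s
Mean residence time: t_res = M/Q_s = 9.54 kg / 0.0361667 kg/s = 263.779 s

value=263.8 s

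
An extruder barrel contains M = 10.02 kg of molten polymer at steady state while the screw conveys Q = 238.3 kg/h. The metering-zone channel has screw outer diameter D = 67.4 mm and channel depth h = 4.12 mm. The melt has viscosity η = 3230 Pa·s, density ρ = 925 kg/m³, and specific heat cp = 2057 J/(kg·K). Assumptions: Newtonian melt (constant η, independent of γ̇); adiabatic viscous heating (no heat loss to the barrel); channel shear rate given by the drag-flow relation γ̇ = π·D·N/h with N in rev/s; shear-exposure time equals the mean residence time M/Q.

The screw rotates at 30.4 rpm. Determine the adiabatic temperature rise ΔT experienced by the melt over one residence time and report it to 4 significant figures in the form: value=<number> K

Q_s = Q / 3600 = 238.3 / 3600 = 0.0661944 kg/s
Mean residence time: t_res = M/Q_s = 10.02 kg / 0.0661944 kg/s = 151.372 s
Geometry in metres: D = 67.4 mm → 0.0674 m, h = 4.12 mm → 0.00412 m; screw speed N = 30.4 rpm = 0.506667 rev/s
γ̇ = π·D·N / h = π · 0.0674 · 0.506667 / 0.00412 = 26.0396 s⁻¹
ΔT = η·γ̇²·t_res / (ρ·cp) = 3230 · (26.0396)² · 151.372 / (925 · 2057) = 174.238 K

value=174.2 K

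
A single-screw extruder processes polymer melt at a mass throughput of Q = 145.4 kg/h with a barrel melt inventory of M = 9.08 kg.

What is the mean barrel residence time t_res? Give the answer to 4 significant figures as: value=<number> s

value=224.8 s

Throughput in SI: Q_s = 145.4 kg/h ÷ 3600 s/h = 0.0403889 kg/s
t_res = M / Q_s = 9.08 / 0.0403889 = 224.814 s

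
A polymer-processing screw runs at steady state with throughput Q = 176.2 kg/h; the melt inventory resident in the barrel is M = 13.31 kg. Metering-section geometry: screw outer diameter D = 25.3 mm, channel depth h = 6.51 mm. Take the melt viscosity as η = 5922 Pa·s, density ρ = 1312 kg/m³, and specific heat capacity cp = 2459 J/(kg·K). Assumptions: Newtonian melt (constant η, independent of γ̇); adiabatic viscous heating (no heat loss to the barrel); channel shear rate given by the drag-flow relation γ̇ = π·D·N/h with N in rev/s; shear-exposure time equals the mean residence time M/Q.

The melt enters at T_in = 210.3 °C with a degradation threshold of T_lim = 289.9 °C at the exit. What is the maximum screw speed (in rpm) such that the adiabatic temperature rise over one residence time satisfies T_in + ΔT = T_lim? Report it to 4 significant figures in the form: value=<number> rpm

Q_s = Q / 3600 = 176.2 / 3600 = 0.0489444 kg/s
t_res = M / Q_s = 13.31 ÷ 0.0489444 = 271.941 s
Geometry in SI: D = 25.3 mm → 0.0253 m, h = 6.51 mm → 0.00651 m
ΔT_a = T_lim − T_in = 289.9 °C − 210.3 °C = 79.6 K
γ̇_max² = ΔT_a·ρ·cp / (η·t_res) = [79.6 × 1312 × 2459] / [5922 × 271.941] = 159.464 s⁻²
γ̇_max = sqrt(159.464) = 12.6279 s⁻¹
N_max = γ̇_max·h / (π·D) = 12.6279 · 0.00651 / (π · 0.0253) = 1.03429 rev/s = 62.0573 rpm

value=62.06 rpm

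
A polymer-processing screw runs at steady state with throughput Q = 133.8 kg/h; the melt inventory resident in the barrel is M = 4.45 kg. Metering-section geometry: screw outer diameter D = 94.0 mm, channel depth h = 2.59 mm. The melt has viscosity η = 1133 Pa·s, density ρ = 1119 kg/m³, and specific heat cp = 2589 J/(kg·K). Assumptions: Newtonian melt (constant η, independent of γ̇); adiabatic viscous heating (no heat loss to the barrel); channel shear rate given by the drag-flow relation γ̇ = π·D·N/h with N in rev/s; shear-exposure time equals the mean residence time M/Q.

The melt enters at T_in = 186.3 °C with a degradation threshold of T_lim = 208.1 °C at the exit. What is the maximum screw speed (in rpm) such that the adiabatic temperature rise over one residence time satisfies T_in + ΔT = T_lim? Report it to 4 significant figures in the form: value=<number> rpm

Q_s = Q / 3600 = 133.8 / 3600 = 0.0371667 kg/s
t_res = M / Q_s = 4.45 / 0.0371667 = 119.731 s
Geometry in SI: D = 94.0 mm → 0.094 m, h = 2.59 mm → 0.00259 m
ΔT_a = T_lim − T_in = 208.1 °C − 186.3 °C = 21.8 K
Invert ΔT = ηγ̇²t_res/(ρcp) for γ̇: γ̇_max² = ΔT_a ρ cp / (η t_res) = 21.8·1119·2589 / (1133·119.731) = 465.567 s⁻²
Take the square root: γ̇_max = √(465.567) = 21.577 s⁻¹
Solve γ̇ = πDN/h for N: N_max = γ̇_max·h/(π·D) = 21.577 × 0.00259 / (π × 0.094) = 0.18924 rev/s = 11.3544 rpm

value=11.35 rpm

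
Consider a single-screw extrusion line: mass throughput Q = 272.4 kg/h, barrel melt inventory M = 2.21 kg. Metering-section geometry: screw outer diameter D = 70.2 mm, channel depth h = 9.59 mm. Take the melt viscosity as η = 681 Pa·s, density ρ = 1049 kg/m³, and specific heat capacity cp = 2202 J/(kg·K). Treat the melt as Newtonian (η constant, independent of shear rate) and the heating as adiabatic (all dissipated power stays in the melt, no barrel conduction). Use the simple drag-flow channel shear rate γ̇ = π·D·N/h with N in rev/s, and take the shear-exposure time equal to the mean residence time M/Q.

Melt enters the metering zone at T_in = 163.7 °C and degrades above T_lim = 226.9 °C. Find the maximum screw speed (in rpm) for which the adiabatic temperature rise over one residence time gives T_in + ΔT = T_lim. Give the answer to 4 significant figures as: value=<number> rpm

Q_s = Q / 3600 = 272.4 / 3600 = 0.0756667 kg/s
t_res = M / Q_s = 2.21 ÷ 0.0756667 = 29.207 s
Convert to metres: D = 0.0702 m, h = 0.00959 m
ΔT_a = T_lim − T_in = 226.9 °C − 163.7 °C = 63.2 K
γ̇_max² = ΔT_a·ρ·cp / (η·t_res) = [63.2 × 1049 × 2202] / [681 × 29.207] = 7339.65 s⁻²
γ̇_max = √7339.65 = 85.6717 s⁻¹
Solve γ̇ = πDN/h for N: N_max = γ̇_max·h/(π·D) = 85.6717 × 0.00959 / (π × 0.0702) = 3.72537 rev/s = 223.522 rpm

value=223.5 rpm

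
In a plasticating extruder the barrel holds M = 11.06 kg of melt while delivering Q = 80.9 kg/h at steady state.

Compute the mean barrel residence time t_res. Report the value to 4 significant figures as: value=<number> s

Throughput in SI: Q_s = 80.9 kg/h ÷ 3600 s/h = 0.0224722 kg/s
Mean residence time: t_res = M/Q_s = 11.06 kg / 0.0224722 kg/s = 492.163 s

value=492.2 s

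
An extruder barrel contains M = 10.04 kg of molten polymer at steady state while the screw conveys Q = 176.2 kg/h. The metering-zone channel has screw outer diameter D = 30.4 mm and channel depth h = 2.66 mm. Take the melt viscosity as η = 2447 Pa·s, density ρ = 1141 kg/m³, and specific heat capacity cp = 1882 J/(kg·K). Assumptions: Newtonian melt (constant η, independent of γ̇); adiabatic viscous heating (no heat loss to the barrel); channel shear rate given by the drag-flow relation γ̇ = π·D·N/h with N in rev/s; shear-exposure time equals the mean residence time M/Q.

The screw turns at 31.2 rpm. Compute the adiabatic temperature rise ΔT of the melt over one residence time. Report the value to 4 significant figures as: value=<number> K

Convert throughput: Q = 176.2 kg/h = 176.2/3600 = 0.0489444 kg/s
t_res = M / Q_s = 10.04 / 0.0489444 = 205.131 s
Convert to SI: D = 0.0304 m, h = 0.00266 m, N = 31.2/60 = 0.52 rev/s
γ̇ = π D N / h = (π)(0.0304)(0.52) / 0.00266 = 18.67 s⁻¹
ΔT = η·γ̇²·t_res / (ρ·cp) = 2447 · (18.67)² · 205.131 / (1141 · 1882) = 81.4797 K

value=81.48 K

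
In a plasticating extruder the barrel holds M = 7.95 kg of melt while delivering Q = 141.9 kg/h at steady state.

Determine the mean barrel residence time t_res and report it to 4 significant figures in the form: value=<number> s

Throughput in SI: Q_s = 141.9 kg/h ÷ 3600 s/h = 0.0394167 kg/s
t_res = M / Q_s = 7.95 / 0.0394167 = 201.691 s

value=201.7 s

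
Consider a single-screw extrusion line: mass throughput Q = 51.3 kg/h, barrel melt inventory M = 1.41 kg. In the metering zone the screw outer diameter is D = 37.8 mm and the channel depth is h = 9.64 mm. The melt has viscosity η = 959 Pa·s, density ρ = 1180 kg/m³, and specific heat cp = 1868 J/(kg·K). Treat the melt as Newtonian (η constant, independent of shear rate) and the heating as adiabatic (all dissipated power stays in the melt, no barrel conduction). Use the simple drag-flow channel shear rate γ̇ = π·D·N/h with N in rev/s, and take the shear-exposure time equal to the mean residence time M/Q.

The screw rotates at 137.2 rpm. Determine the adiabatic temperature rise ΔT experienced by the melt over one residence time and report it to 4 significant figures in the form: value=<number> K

value=34.16 K

Q_s = Q / 3600 = 51.3 / 3600 = 0.01425 kg/s
Mean residence time: t_res = M/Q_s = 1.41 kg / 0.01425 kg/s = 98.9474 s
D = 37.8 mm = 0.0378 m;  h = 9.64 mm = 0.00964 m;  N = 137.2 rpm / 60 = 2.28667 rev/s
Shear rate: γ̇ = πDN/h = π·0.0378·2.28667/0.00964 = 28.1687 s⁻¹
ΔT = η·γ̇²·t_res / (ρ·cp) = 959 · (28.1687)² · 98.9474 / (1180 · 1868) = 34.1585 K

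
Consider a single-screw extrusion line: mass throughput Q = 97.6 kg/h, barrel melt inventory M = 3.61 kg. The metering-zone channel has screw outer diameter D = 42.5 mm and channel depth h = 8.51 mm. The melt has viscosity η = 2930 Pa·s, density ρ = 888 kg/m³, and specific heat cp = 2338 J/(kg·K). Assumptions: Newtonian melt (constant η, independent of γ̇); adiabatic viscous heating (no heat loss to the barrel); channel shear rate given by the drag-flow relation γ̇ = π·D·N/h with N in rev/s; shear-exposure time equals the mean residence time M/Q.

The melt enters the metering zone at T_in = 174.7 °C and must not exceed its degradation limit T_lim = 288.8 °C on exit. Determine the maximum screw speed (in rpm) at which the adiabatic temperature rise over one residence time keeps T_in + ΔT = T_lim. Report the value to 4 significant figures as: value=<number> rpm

value=94.23 rpm

Q_s = Q / 3600 = 97.6 / 3600 = 0.0271111 kg/s
t_res = M / Q_s = 3.61 / 0.0271111 = 133.156 s
D = 42.5 mm = 0.0425 m;  h = 8.51 mm = 0.00851 m
ΔT_a = T_lim − T_in = 288.8 − 174.7 = 114.1 K
γ̇_max² = ΔT_a·ρ·cp/(η·t_res) = 114.1·888·2338/(2930·133.156) = 607.177 s⁻²
γ̇_max = √607.177 = 24.641 s⁻¹
Solve γ̇ = πDN/h for N: N_max = γ̇_max·h/(π·D) = 24.641 × 0.00851 / (π × 0.0425) = 1.57054 rev/s = 94.2323 rpm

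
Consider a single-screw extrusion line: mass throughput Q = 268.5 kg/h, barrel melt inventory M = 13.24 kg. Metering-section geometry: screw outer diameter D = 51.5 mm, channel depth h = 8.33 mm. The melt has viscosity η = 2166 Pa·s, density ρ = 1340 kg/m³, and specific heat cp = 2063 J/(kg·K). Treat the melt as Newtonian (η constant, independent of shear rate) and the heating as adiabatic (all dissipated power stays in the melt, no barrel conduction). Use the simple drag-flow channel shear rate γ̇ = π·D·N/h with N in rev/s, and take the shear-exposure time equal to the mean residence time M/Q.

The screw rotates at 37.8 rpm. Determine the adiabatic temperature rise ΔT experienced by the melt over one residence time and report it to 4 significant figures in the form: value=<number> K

Q_s = Q / 3600 = 268.5 / 3600 = 0.0745833 kg/s
Mean residence time: t_res = M/Q_s = 13.24 kg / 0.0745833 kg/s = 177.52 s
Geometry in metres: D = 51.5 mm → 0.0515 m, h = 8.33 mm → 0.00833 m; screw speed N = 37.8 rpm = 0.63 rev/s
γ̇ = π·D·N / h = π · 0.0515 · 0.63 / 0.00833 = 12.2364 s⁻¹
ΔT = η·γ̇²·t_res / (ρ·cp) = 2166 · (12.2364)² · 177.52 / (1340 · 2063) = 20.826 K

value=20.83 K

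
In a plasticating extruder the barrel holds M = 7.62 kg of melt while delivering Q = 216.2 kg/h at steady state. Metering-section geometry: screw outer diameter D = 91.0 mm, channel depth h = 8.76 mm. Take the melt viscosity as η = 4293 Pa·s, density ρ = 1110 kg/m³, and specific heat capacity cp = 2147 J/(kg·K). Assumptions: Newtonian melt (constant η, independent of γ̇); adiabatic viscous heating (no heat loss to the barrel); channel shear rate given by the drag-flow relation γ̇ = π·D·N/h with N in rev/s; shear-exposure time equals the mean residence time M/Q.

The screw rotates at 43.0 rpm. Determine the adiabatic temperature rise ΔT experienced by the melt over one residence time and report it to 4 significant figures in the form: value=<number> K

Q_s = Q / 3600 = 216.2 / 3600 = 0.0600556 kg/s
t_res = M / Q_s = 7.62 / 0.0600556 = 126.883 s
Convert to SI: D = 0.091 m, h = 0.00876 m, N = 43.0/60 = 0.716667 rev/s
γ̇ = π·D·N / h = π · 0.091 · 0.716667 / 0.00876 = 23.3886 s⁻¹
Adiabatic rise: ΔT = η γ̇² t_res / (ρ cp) = 4293·(23.3886)²·126.883 / (1110·2147) = 125.031 K

value=125.0 K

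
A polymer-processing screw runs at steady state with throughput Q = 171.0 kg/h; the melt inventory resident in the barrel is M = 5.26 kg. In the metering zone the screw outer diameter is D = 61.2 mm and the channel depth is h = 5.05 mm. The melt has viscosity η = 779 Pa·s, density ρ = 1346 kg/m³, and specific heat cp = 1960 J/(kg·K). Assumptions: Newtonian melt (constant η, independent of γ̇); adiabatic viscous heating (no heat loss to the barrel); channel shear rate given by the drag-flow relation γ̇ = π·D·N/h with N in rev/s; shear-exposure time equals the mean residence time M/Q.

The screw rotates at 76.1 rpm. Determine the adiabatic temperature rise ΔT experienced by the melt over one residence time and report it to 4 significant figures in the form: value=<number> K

value=76.25 K

Q_s = Q / 3600 = 171.0 / 3600 = 0.0475 kg/s
Mean residence time: t_res = M/Q_s = 5.26 kg / 0.0475 kg/s = 110.737 s
Geometry in metres: D = 61.2 mm → 0.0612 m, h = 5.05 mm → 0.00505 m; screw speed N = 76.1 rpm = 1.26833 rev/s
γ̇ = π·D·N / h = π · 0.0612 · 1.26833 / 0.00505 = 48.2885 s⁻¹
ΔT = η·γ̇²·t_res/(ρ·cp) = [779 × 48.2885² × 110.737] / [1346 × 1960] = 76.2457 K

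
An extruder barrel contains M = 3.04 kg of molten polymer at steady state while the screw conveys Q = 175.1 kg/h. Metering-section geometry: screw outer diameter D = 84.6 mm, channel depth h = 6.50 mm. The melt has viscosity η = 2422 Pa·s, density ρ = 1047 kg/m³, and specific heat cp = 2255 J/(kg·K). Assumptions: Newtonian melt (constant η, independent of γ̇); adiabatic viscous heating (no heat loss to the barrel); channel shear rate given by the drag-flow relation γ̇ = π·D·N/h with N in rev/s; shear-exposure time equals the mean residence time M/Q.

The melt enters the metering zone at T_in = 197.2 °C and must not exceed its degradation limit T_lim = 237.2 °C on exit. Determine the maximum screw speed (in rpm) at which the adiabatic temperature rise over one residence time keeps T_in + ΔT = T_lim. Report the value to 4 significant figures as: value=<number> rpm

Q_s = Q / 3600 = 175.1 / 3600 = 0.0486389 kg/s
Mean residence time: t_res = M/Q_s = 3.04 kg / 0.0486389 kg/s = 62.5014 s
Convert to metres: D = 0.0846 m, h = 0.0065 m
ΔT_a = T_lim − T_in = 237.2 − 197.2 = 40 K
Invert ΔT = ηγ̇²t_res/(ρcp) for γ̇: γ̇_max² = ΔT_a ρ cp / (η t_res) = 40·1047·2255 / (2422·62.5014) = 623.863 s⁻²
γ̇_max = √623.863 = 24.9772 s⁻¹
N_max = γ̇_max h / (πD) = 24.9772·0.0065/(π·0.0846) = 0.610854 rev/s → ×60 = 36.6513 rpm

value=36.65 rpm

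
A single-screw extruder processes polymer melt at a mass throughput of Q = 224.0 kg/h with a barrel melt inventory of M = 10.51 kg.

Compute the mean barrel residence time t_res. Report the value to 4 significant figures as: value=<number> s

Throughput in SI: Q_s = 224.0 kg/h ÷ 3600 s/h = 0.0622222 kg/s
t_res = M / Q_s = 10.51 ÷ 0.0622222 = 168.911 s

value=168.9 s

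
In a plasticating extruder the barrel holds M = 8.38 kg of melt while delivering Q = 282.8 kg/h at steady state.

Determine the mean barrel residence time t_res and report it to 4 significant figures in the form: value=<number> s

value=106.7 s

Throughput in SI: Q_s = 282.8 kg/h ÷ 3600 s/h = 0.0785556 kg/s
Mean residence time: t_res = M/Q_s = 8.38 kg / 0.0785556 kg/s = 106.676 s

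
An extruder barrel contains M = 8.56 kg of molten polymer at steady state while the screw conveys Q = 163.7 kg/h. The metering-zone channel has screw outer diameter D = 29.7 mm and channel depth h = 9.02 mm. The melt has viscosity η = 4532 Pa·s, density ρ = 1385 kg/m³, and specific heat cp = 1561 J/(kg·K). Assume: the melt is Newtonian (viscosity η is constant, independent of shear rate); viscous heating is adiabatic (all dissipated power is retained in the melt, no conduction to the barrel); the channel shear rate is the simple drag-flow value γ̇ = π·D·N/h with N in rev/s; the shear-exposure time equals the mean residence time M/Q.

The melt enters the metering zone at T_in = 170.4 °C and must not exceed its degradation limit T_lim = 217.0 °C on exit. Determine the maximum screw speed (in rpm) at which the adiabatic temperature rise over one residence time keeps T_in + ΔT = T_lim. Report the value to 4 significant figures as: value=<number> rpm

Q_s = Q / 3600 = 163.7 / 3600 = 0.0454722 kg/s
Mean residence time: t_res = M/Q_s = 8.56 kg / 0.0454722 kg/s = 188.247 s
Convert to metres: D = 0.0297 m, h = 0.00902 m
ΔT_a = T_lim − T_in = 217.0 − 170.4 = 46.6 K
γ̇_max² = ΔT_a·ρ·cp/(η·t_res) = 46.6·1385·1561/(4532·188.247) = 118.092 s⁻²
γ̇_max = sqrt(118.092) = 10.867 s⁻¹
N_max = γ̇_max·h / (π·D) = 10.867 · 0.00902 / (π · 0.0297) = 1.05054 rev/s = 63.0321 rpm

value=63.03 rpm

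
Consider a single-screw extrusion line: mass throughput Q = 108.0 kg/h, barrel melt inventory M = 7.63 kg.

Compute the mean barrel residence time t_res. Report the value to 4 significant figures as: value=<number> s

value=254.3 s

Q_s = Q / 3600 = 108.0 / 3600 = 0.03 kg/s
Mean residence time: t_res = M/Q_s = 7.63 kg / 0.03 kg/s = 254.333 s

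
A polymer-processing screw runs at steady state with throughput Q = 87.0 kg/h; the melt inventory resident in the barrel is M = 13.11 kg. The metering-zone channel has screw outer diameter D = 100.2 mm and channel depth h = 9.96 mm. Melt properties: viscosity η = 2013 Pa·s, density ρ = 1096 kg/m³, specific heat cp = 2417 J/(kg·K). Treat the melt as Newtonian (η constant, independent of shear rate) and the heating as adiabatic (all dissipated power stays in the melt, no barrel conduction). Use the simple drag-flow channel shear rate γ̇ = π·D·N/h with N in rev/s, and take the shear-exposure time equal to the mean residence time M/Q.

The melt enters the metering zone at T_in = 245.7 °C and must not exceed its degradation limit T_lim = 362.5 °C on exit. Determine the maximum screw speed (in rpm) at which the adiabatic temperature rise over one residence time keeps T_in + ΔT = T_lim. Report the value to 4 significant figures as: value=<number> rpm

Q_s = Q / 3600 = 87.0 / 3600 = 0.0241667 kg/s
Mean residence time: t_res = M/Q_s = 13.11 kg / 0.0241667 kg/s = 542.483 s
D = 100.2 mm = 0.1002 m;  h = 9.96 mm = 0.00996 m
ΔT_a = T_lim − T_in = 362.5 − 245.7 = 116.8 K
γ̇_max² = ΔT_a·ρ·cp / (η·t_res) = [116.8 × 1096 × 2417] / [2013 × 542.483] = 283.335 s⁻²
Take the square root: γ̇_max = √(283.335) = 16.8326 s⁻¹
Solve γ̇ = πDN/h for N: N_max = γ̇_max·h/(π·D) = 16.8326 × 0.00996 / (π × 0.1002) = 0.532589 rev/s = 31.9553 rpm

value=31.96 rpm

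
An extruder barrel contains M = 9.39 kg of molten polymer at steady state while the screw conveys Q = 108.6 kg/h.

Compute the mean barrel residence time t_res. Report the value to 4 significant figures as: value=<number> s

value=311.3 s

Convert throughput: Q = 108.6 kg/h = 108.6/3600 = 0.0301667 kg/s
t_res = M / Q_s = 9.39 / 0.0301667 = 311.271 s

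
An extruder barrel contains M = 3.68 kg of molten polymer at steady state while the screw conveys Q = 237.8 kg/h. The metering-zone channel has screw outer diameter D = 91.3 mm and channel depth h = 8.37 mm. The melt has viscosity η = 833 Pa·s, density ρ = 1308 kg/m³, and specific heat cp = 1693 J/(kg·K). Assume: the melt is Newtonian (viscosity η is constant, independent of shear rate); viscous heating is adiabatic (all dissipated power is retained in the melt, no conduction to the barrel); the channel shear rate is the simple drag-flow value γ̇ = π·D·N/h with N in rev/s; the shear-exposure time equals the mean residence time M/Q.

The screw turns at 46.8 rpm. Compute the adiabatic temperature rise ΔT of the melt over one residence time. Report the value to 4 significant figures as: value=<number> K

Convert throughput: Q = 237.8 kg/h = 237.8/3600 = 0.0660556 kg/s
t_res = M / Q_s = 3.68 ÷ 0.0660556 = 55.7107 s
D = 91.3 mm = 0.0913 m;  h = 8.37 mm = 0.00837 m;  N = 46.8 rpm / 60 = 0.78 rev/s
γ̇ = π D N / h = (π)(0.0913)(0.78) / 0.00837 = 26.7294 s⁻¹
Adiabatic rise: ΔT = η γ̇² t_res / (ρ cp) = 833·(26.7294)²·55.7107 / (1308·1693) = 14.9726 K

value=14.97 K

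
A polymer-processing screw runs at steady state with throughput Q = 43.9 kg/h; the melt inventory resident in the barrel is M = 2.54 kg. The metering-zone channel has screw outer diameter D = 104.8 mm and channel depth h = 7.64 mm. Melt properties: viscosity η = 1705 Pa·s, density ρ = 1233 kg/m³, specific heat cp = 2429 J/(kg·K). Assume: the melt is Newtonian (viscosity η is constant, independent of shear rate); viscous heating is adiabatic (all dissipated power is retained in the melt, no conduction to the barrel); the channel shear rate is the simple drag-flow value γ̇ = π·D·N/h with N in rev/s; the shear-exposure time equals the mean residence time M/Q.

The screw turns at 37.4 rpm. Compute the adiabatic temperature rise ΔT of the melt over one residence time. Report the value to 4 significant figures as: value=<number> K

value=85.56 K

Convert throughput: Q = 43.9 kg/h = 43.9/3600 = 0.0121944 kg/s
t_res = M / Q_s = 2.54 ÷ 0.0121944 = 208.292 s
Geometry in metres: D = 104.8 mm → 0.1048 m, h = 7.64 mm → 0.00764 m; screw speed N = 37.4 rpm = 0.623333 rev/s
γ̇ = π D N / h = (π)(0.1048)(0.623333) / 0.00764 = 26.862 s⁻¹
ΔT = η·γ̇²·t_res/(ρ·cp) = [1705 × 26.862² × 208.292] / [1233 × 2429] = 85.5622 K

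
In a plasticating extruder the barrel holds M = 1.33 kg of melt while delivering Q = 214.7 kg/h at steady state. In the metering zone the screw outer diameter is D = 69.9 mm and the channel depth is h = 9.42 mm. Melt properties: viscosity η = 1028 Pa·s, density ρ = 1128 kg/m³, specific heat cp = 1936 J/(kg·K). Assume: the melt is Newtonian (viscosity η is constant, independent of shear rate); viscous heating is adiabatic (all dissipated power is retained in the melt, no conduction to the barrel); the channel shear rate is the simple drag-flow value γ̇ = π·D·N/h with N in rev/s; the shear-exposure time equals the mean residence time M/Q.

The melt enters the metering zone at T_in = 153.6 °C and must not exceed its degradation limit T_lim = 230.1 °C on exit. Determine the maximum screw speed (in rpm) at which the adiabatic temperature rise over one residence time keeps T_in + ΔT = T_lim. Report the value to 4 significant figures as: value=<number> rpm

value=219.7 rpm

Q_s = Q / 3600 = 214.7 / 3600 = 0.0596389 kg/s
t_res = M / Q_s = 1.33 ÷ 0.0596389 = 22.3009 s
Convert to metres: D = 0.0699 m, h = 0.00942 m
Allowable rise: ΔT_a = T_lim − T_in = 230.1 − 153.6 = 76.5 K
γ̇_max² = ΔT_a·ρ·cp / (η·t_res) = [76.5 × 1128 × 1936] / [1028 × 22.3009] = 7287.2 s⁻²
γ̇_max = √7287.2 = 85.3651 s⁻¹
Solve γ̇ = πDN/h for N: N_max = γ̇_max·h/(π·D) = 85.3651 × 0.00942 / (π × 0.0699) = 3.66188 rev/s = 219.713 rpm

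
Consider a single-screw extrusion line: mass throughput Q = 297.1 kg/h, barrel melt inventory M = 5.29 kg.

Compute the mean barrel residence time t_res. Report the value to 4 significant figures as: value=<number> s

value=64.10 s

Convert throughput: Q = 297.1 kg/h = 297.1/3600 = 0.0825278 kg/s
t_res = M / Q_s = 5.29 ÷ 0.0825278 = 64.0996 s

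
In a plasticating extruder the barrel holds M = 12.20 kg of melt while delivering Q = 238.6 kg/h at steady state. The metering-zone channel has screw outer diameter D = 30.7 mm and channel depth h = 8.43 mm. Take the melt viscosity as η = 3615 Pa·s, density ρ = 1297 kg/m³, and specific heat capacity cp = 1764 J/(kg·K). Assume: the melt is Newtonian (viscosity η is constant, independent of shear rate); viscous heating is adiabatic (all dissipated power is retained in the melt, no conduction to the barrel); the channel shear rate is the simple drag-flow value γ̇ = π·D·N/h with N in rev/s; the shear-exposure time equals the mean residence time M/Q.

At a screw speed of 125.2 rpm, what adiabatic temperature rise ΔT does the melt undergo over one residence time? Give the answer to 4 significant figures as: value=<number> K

Q_s = Q / 3600 = 238.6 / 3600 = 0.0662778 kg/s
t_res = M / Q_s = 12.20 ÷ 0.0662778 = 184.074 s
Geometry in metres: D = 30.7 mm → 0.0307 m, h = 8.43 mm → 0.00843 m; screw speed N = 125.2 rpm = 2.08667 rev/s
Shear rate: γ̇ = πDN/h = π·0.0307·2.08667/0.00843 = 23.8734 s⁻¹
Adiabatic rise: ΔT = η γ̇² t_res / (ρ cp) = 3615·(23.8734)²·184.074 / (1297·1764) = 165.764 K

value=165.8 K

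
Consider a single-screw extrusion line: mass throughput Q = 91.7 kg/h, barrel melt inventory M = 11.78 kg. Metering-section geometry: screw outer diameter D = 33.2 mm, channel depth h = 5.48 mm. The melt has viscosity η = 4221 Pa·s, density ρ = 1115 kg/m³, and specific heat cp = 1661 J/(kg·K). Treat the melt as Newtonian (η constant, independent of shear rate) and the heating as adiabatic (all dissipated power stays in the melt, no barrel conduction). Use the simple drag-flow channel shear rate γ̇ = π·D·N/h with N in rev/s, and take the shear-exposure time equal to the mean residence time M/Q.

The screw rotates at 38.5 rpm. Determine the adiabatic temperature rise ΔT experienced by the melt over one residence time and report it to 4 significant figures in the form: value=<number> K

value=157.2 K

Q_s = Q / 3600 = 91.7 / 3600 = 0.0254722 kg/s
t_res = M / Q_s = 11.78 ÷ 0.0254722 = 462.465 s
Convert to SI: D = 0.0332 m, h = 0.00548 m, N = 38.5/60 = 0.641667 rev/s
γ̇ = π D N / h = (π)(0.0332)(0.641667) / 0.00548 = 12.2128 s⁻¹
ΔT = η·γ̇²·t_res / (ρ·cp) = 4221 · (12.2128)² · 462.465 / (1115 · 1661) = 157.211 K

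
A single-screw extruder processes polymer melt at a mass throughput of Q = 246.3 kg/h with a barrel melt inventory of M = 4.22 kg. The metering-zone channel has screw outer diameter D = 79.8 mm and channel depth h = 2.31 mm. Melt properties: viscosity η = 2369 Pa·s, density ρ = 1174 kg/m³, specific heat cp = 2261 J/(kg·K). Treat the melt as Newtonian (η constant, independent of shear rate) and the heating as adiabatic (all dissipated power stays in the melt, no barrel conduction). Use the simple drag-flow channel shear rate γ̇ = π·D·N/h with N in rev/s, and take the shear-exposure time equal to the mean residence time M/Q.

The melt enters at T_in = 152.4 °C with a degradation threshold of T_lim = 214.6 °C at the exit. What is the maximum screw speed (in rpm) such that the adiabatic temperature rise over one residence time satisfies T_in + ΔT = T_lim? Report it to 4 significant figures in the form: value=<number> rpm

Throughput in SI: Q_s = 246.3 kg/h ÷ 3600 s/h = 0.0684167 kg/s
t_res = M / Q_s = 4.22 ÷ 0.0684167 = 61.6809 s
Convert to metres: D = 0.0798 m, h = 0.00231 m
ΔT_a = T_lim − T_in = 214.6 °C − 152.4 °C = 62.2 K
γ̇_max² = ΔT_a·ρ·cp/(η·t_res) = 62.2·1174·2261/(2369·61.6809) = 1129.91 s⁻²
γ̇_max = sqrt(1129.91) = 33.6141 s⁻¹
N_max = γ̇_max·h / (π·D) = 33.6141 · 0.00231 / (π · 0.0798) = 0.309728 rev/s = 18.5837 rpm

value=18.58 rpm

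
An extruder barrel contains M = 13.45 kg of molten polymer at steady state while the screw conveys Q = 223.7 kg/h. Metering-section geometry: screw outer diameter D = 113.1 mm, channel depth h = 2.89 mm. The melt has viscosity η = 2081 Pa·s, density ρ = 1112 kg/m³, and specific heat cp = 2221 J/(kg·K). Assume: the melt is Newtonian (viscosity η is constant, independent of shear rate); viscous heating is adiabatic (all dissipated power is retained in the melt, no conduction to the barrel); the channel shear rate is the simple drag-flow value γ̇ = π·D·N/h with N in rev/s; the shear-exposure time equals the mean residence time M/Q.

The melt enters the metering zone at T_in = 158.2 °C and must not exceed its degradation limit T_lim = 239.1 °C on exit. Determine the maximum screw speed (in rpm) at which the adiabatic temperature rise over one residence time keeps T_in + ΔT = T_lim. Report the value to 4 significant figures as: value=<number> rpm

value=10.28 rpm

Convert throughput: Q = 223.7 kg/h = 223.7/3600 = 0.0621389 kg/s
Mean residence time: t_res = M/Q_s = 13.45 kg / 0.0621389 kg/s = 216.451 s
D = 113.1 mm = 0.1131 m;  h = 2.89 mm = 0.00289 m
ΔT_a = T_lim − T_in = 239.1 °C − 158.2 °C = 80.9 K
γ̇_max² = ΔT_a·ρ·cp/(η·t_res) = 80.9·1112·2221/(2081·216.451) = 443.579 s⁻²
Take the square root: γ̇_max = √(443.579) = 21.0613 s⁻¹
Solve γ̇ = πDN/h for N: N_max = γ̇_max·h/(π·D) = 21.0613 × 0.00289 / (π × 0.1131) = 0.171305 rev/s = 10.2783 rpm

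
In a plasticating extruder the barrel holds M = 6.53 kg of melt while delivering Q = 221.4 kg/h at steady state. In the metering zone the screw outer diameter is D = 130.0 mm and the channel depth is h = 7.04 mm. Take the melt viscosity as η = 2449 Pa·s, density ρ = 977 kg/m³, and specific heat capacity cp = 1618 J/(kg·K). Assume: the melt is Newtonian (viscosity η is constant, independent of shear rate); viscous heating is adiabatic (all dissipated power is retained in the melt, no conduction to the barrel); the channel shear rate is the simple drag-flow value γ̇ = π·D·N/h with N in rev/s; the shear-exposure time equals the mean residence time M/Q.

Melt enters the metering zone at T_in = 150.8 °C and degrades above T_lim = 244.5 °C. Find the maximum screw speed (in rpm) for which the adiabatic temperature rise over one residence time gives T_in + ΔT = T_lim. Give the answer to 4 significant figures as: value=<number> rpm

value=24.68 rpm

Throughput in SI: Q_s = 221.4 kg/h ÷ 3600 s/h = 0.0615 kg/s
Mean residence time: t_res = M/Q_s = 6.53 kg / 0.0615 kg/s = 106.179 s
D = 130.0 mm = 0.13 m;  h = 7.04 mm = 0.00704 m
ΔT_a = T_lim − T_in = 244.5 − 150.8 = 93.7 K
γ̇_max² = ΔT_a·ρ·cp/(η·t_res) = 93.7·977·1618/(2449·106.179) = 569.621 s⁻²
γ̇_max = sqrt(569.621) = 23.8667 s⁻¹
N_max = γ̇_max·h / (π·D) = 23.8667 · 0.00704 / (π · 0.13) = 0.411408 rev/s = 24.6845 rpm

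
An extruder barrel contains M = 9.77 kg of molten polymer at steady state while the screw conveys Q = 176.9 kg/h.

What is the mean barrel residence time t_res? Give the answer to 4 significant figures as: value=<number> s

Convert throughput: Q = 176.9 kg/h = 176.9/3600 = 0.0491389 kg/s
t_res = M / Q_s = 9.77 ÷ 0.0491389 = 198.824 s

value=198.8 s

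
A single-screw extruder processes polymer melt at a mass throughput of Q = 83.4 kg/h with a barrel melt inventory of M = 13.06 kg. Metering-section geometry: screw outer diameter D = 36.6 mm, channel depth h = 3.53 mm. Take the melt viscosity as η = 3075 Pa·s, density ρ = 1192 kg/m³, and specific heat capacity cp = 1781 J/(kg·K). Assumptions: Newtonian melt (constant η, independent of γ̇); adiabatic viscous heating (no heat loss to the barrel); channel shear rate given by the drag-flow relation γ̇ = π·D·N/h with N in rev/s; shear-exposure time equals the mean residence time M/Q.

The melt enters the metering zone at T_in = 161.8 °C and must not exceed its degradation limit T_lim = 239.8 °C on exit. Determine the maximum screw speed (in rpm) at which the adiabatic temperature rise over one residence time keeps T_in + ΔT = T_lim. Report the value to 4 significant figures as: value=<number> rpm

value=18.00 rpm

Throughput in SI: Q_s = 83.4 kg/h ÷ 3600 s/h = 0.0231667 kg/s
t_res = M / Q_s = 13.06 ÷ 0.0231667 = 563.741 s
D = 36.6 mm = 0.0366 m;  h = 3.53 mm = 0.00353 m
ΔT_a = T_lim − T_in = 239.8 − 161.8 = 78 K
Invert ΔT = ηγ̇²t_res/(ρcp) for γ̇: γ̇_max² = ΔT_a ρ cp / (η t_res) = 78·1192·1781 / (3075·563.741) = 95.5235 s⁻²
γ̇_max = sqrt(95.5235) = 9.77361 s⁻¹
N_max = γ̇_max·h / (π·D) = 9.77361 · 0.00353 / (π · 0.0366) = 0.300054 rev/s = 18.0032 rpm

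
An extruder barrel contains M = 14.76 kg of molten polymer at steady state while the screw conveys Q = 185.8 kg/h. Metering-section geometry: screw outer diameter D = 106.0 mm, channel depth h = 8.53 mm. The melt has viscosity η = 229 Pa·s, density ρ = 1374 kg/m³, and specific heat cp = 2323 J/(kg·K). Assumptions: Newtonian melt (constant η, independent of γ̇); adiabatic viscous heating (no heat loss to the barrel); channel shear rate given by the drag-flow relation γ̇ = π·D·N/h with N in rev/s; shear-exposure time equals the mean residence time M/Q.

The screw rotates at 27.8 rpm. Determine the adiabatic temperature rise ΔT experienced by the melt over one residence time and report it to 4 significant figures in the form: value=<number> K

value=6.713 K

Throughput in SI: Q_s = 185.8 kg/h ÷ 3600 s/h = 0.0516111 kg/s
Mean residence time: t_res = M/Q_s = 14.76 kg / 0.0516111 kg/s = 285.985 s
D = 106.0 mm = 0.106 m;  h = 8.53 mm = 0.00853 m;  N = 27.8 rpm / 60 = 0.463333 rev/s
γ̇ = π D N / h = (π)(0.106)(0.463333) / 0.00853 = 18.0884 s⁻¹
Adiabatic rise: ΔT = η γ̇² t_res / (ρ cp) = 229·(18.0884)²·285.985 / (1374·2323) = 6.71341 K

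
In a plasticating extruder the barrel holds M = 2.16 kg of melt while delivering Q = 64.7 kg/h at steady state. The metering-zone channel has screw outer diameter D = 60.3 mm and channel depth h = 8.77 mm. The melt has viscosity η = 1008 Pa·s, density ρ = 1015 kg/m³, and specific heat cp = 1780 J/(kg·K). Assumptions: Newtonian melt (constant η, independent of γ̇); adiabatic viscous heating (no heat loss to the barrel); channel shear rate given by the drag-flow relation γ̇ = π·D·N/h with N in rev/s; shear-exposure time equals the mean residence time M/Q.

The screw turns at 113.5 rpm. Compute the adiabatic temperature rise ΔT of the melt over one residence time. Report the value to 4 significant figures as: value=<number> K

value=112.0 K

Convert throughput: Q = 64.7 kg/h = 64.7/3600 = 0.0179722 kg/s
t_res = M / Q_s = 2.16 ÷ 0.0179722 = 120.185 s
Convert to SI: D = 0.0603 m, h = 0.00877 m, N = 113.5/60 = 1.89167 rev/s
Shear rate: γ̇ = πDN/h = π·0.0603·1.89167/0.00877 = 40.8613 s⁻¹
ΔT = η·γ̇²·t_res/(ρ·cp) = [1008 × 40.8613² × 120.185] / [1015 × 1780] = 111.957 K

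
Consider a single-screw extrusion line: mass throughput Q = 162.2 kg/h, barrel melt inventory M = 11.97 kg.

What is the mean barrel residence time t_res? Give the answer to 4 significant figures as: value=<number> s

Convert throughput: Q = 162.2 kg/h = 162.2/3600 = 0.0450556 kg/s
t_res = M / Q_s = 11.97 / 0.0450556 = 265.672 s

value=265.7 s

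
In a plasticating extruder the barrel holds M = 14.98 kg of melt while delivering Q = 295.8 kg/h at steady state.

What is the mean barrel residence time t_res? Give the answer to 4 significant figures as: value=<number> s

Throughput in SI: Q_s = 295.8 kg/h ÷ 3600 s/h = 0.0821667 kg/s
t_res = M / Q_s = 14.98 ÷ 0.0821667 = 182.312 s

value=182.3 s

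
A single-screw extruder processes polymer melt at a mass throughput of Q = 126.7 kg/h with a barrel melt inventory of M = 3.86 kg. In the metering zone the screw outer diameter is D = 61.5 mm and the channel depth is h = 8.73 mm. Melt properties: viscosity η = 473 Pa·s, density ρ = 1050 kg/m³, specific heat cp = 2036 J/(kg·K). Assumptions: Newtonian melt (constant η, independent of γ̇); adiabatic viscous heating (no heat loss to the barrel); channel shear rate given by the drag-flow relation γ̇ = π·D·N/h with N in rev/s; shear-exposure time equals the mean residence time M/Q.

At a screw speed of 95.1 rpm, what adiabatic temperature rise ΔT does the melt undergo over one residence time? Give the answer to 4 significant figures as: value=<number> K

Q_s = Q / 3600 = 126.7 / 3600 = 0.0351944 kg/s
Mean residence time: t_res = M/Q_s = 3.86 kg / 0.0351944 kg/s = 109.676 s
Geometry in metres: D = 61.5 mm → 0.0615 m, h = 8.73 mm → 0.00873 m; screw speed N = 95.1 rpm = 1.585 rev/s
γ̇ = π D N / h = (π)(0.0615)(1.585) / 0.00873 = 35.0784 s⁻¹
ΔT = η·γ̇²·t_res / (ρ·cp) = 473 · (35.0784)² · 109.676 / (1050 · 2036) = 29.8598 K

value=29.86 K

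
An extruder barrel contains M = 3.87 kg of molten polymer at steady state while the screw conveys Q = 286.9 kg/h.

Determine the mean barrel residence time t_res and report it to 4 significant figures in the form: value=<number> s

Convert throughput: Q = 286.9 kg/h = 286.9/3600 = 0.0796944 kg/s
t_res = M / Q_s = 3.87 / 0.0796944 = 48.5605 s

value=48.56 s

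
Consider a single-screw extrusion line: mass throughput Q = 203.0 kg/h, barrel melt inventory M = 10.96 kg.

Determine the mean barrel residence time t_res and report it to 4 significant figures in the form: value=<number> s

value=194.4 s

Throughput in SI: Q_s = 203.0 kg/h ÷ 3600 s/h = 0.0563889 kg/s
t_res = M / Q_s = 10.96 ÷ 0.0563889 = 194.365 s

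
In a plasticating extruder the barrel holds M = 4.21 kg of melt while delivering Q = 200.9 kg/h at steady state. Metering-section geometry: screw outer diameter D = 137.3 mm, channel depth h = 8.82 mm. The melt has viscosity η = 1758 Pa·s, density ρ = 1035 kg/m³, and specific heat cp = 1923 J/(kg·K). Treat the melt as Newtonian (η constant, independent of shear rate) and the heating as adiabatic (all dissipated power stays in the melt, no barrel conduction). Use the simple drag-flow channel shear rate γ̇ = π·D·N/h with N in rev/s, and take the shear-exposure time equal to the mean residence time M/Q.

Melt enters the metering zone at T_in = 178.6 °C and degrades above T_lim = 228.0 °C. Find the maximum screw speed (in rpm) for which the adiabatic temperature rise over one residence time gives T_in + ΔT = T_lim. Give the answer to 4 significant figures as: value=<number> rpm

Q_s = Q / 3600 = 200.9 / 3600 = 0.0558056 kg/s
Mean residence time: t_res = M/Q_s = 4.21 kg / 0.0558056 kg/s = 75.4405 s
Geometry in SI: D = 137.3 mm → 0.1373 m, h = 8.82 mm → 0.00882 m
ΔT_a = T_lim − T_in = 228.0 − 178.6 = 49.4 K
γ̇_max² = ΔT_a·ρ·cp/(η·t_res) = 49.4·1035·1923/(1758·75.4405) = 741.35 s⁻²
γ̇_max = √741.35 = 27.2277 s⁻¹
N_max = γ̇_max·h / (π·D) = 27.2277 · 0.00882 / (π · 0.1373) = 0.556749 rev/s = 33.405 rpm

value=33.40 rpm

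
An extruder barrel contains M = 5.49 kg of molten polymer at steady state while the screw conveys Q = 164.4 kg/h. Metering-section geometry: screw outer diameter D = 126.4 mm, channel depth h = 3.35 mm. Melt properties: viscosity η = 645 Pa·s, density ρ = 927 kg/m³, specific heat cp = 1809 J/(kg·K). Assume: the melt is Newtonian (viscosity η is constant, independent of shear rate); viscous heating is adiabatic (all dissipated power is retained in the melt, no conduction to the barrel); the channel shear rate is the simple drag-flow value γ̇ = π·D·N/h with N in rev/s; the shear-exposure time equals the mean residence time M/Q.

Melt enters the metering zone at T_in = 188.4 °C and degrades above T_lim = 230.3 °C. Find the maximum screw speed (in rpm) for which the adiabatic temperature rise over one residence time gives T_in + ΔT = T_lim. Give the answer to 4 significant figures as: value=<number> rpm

Throughput in SI: Q_s = 164.4 kg/h ÷ 3600 s/h = 0.0456667 kg/s
t_res = M / Q_s = 5.49 / 0.0456667 = 120.219 s
D = 126.4 mm = 0.1264 m;  h = 3.35 mm = 0.00335 m
ΔT_a = T_lim − T_in = 230.3 − 188.4 = 41.9 K
Invert ΔT = ηγ̇²t_res/(ρcp) for γ̇: γ̇_max² = ΔT_a ρ cp / (η t_res) = 41.9·927·1809 / (645·120.219) = 906.149 s⁻²
γ̇_max = √906.149 = 30.1023 s⁻¹
N_max = γ̇_max·h / (π·D) = 30.1023 · 0.00335 / (π · 0.1264) = 0.25395 rev/s = 15.237 rpm

value=15.24 rpm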